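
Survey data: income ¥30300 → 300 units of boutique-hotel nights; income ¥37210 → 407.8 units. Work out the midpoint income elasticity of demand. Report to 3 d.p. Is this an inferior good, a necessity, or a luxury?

ΔQ = 407.8 − 300 = 107.8; midpoint Q̄ = (300 + 407.8)/2 = 353.9.
ΔI = 37210 − 30300 = 6910; midpoint Ī = (30300 + 37210)/2 = 33755.
η = (ΔQ/Q̄) ÷ (ΔI/Ī) = (107.8/353.9) ÷ (6910/33755) = 1.488.
η > 1 ⇒ luxury.

1.488 (luxury)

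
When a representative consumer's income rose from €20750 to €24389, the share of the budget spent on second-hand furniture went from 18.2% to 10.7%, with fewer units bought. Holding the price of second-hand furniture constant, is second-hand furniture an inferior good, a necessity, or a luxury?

Quantity demanded falls as income rises, so η < 0.

inferior good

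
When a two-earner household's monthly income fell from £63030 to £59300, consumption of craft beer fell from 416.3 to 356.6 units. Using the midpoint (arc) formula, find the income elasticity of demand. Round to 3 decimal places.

2.533

ΔQ = 356.6 − 416.3 = -59.7; midpoint Q̄ = (416.3 + 356.6)/2 = 386.45.
ΔI = 59300 − 63030 = -3730; midpoint Ī = (63030 + 59300)/2 = 61165.
η = (ΔQ/Q̄) ÷ (ΔI/Ī) = (-59.7/386.45) ÷ (-3730/61165) = 2.533.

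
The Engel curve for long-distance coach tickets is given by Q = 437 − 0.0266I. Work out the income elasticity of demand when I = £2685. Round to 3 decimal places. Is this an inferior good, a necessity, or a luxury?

At I = 2685: Q = 365.579.
dQ/dI = −0.0266.
η = (dQ/dI)·(I/Q) = -0.0266 × (2685/365.579) = -0.195.
Since η < 0, the good is an inferior good.

-0.195 (inferior good)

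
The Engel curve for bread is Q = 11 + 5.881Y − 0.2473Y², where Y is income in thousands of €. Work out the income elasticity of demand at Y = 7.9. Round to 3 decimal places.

0.371

At Y = 7.9: Q = 42.0259.
dQ/dY = 5.881 − 0.4946Y = 1.97366.
η = (dQ/dY)·(Y/Q) = 1.97366 × (7.9/42.0259) = 0.371.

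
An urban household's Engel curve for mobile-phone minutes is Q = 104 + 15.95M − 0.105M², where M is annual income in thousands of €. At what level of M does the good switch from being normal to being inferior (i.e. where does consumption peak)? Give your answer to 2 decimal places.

75.95

dQ/dM = 15.95 − 0.21M.
The good is inferior where dQ/dM < 0. Setting dQ/dM = 0 gives M = 15.95 / 0.21 = 75.95.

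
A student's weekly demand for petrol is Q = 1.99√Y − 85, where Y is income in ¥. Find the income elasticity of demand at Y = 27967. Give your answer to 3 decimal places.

At Y = 27967: Q = 247.794.
dQ/dY = 1.99/(2√Y) = 0.00594977 at this income.
η = (dQ/dY)·(Y/Q) = 0.00594977 × (27967/247.794) = 0.672.

0.672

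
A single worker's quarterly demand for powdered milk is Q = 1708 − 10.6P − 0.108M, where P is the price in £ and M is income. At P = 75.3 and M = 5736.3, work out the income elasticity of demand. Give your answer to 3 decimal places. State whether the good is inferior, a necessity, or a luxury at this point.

At P = 75.3, M = 5736.3: Q = 290.300.
Holding P constant, ∂Q/∂M = −0.108.
η_M = (∂Q/∂M)·(M/Q) = -0.108 × (5736.3/290.300) = -2.134.
Since η < 0, this is an inferior good.

-2.134 (inferior good)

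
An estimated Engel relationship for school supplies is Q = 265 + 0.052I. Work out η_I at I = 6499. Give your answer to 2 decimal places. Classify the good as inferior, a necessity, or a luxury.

At I = 6499: Q = 602.948.
dQ/dI = 0.052.
η = (dQ/dI)·(I/Q) = 0.052 × (6499/602.948) = 0.56.
Since 0 < η < 1, the good is a necessity.

0.56 (necessity)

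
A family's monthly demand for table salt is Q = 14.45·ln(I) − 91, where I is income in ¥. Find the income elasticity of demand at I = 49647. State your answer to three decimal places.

At I = 49647: Q = 65.243.
dQ/dI = 14.45/I = 0.000291055 at this income.
η = (dQ/dI)·(I/Q) = 0.000291055 × (49647/65.243) = 0.221.

0.221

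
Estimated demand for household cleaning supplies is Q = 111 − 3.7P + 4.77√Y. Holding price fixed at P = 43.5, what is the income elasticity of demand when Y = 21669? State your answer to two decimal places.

0.54

At P = 43.5, Y = 21669: Q = 652.213.
Holding P constant, ∂Q/∂Y = 4.77/(2√Y) = 0.016202.
η_Y = (∂Q/∂Y)·(Y/Q) = 0.016202 × (21669/652.213) = 0.54.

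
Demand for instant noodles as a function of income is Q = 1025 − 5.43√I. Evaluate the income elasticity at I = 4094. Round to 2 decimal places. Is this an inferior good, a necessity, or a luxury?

-0.26 (inferior good)

At I = 4094: Q = 677.565.
dQ/dI = -5.43/(2√I) = -0.0424322 at this income.
η = (dQ/dI)·(I/Q) = -0.0424322 × (4094/677.565) = -0.26.
Since η < 0, the good is an inferior good.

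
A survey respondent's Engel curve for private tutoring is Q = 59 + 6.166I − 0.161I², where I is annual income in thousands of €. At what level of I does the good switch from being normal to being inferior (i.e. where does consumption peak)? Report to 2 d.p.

19.15

dQ/dI = 6.166 − 0.322I.
The good is inferior where dQ/dI < 0. Setting dQ/dI = 0 gives I = 6.166 / 0.322 = 19.15.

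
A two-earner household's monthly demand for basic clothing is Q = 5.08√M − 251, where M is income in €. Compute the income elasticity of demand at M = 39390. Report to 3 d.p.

0.666

At M = 39390: Q = 757.223.
dQ/dM = 5.08/(2√M) = 0.012798 at this income.
η = (dQ/dM)·(M/Q) = 0.012798 × (39390/757.223) = 0.666.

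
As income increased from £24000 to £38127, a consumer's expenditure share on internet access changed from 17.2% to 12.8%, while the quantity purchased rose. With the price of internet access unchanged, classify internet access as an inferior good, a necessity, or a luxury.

Quantity rises but the budget share falls as income rises, so 0 < η < 1.

necessity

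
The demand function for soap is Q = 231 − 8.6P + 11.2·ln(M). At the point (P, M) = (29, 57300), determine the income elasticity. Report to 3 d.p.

At P = 29, M = 57300: Q = 104.308.
Holding P constant, ∂Q/∂M = 11.2/M = 0.000195462.
η_M = (∂Q/∂M)·(M/Q) = 0.000195462 × (57300/104.308) = 0.107.

0.107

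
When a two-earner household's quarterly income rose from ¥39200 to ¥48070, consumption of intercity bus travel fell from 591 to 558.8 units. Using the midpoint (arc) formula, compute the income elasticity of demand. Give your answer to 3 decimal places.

-0.276

ΔQ = 558.8 − 591 = -32.2; midpoint Q̄ = (591 + 558.8)/2 = 574.9.
ΔI = 48070 − 39200 = 8870; midpoint Ī = (39200 + 48070)/2 = 43635.
η = (ΔQ/Q̄) ÷ (ΔI/Ī) = (-32.2/574.9) ÷ (8870/43635) = -0.276.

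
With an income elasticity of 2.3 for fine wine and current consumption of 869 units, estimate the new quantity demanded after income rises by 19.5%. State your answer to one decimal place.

%ΔQ ≈ η × %ΔI = 2.3 × 19.5% = 44.85%.
New Q ≈ 869 × (1 + 0.4485) = 1258.7.

1258.7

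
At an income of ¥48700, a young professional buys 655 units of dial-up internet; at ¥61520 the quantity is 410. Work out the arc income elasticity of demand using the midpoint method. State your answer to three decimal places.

ΔQ = 410 − 655 = -245; midpoint Q̄ = (655 + 410)/2 = 532.5.
ΔI = 61520 − 48700 = 12820; midpoint Ī = (48700 + 61520)/2 = 55110.
η = (ΔQ/Q̄) ÷ (ΔI/Ī) = (-245/532.5) ÷ (12820/55110) = -1.978.

-1.978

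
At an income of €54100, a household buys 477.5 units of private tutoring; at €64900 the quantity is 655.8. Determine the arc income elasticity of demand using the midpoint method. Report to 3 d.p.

1.734

ΔQ = 655.8 − 477.5 = 178.3; midpoint Q̄ = (477.5 + 655.8)/2 = 566.65.
ΔI = 64900 − 54100 = 10800; midpoint Ī = (54100 + 64900)/2 = 59500.
η = (ΔQ/Q̄) ÷ (ΔI/Ī) = (178.3/566.65) ÷ (10800/59500) = 1.734.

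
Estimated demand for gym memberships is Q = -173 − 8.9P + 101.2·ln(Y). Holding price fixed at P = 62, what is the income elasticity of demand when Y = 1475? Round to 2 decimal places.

7.44

At P = 62, Y = 1475: Q = 13.597.
Holding P constant, ∂Q/∂Y = 101.2/Y = 0.0686102.
η_Y = (∂Q/∂Y)·(Y/Q) = 0.0686102 × (1475/13.597) = 7.44.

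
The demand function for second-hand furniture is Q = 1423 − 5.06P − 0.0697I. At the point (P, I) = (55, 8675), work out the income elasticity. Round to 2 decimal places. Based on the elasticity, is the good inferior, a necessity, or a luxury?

At P = 55, I = 8675: Q = 540.053.
Holding P constant, ∂Q/∂I = −0.0697.
η_I = (∂Q/∂I)·(I/Q) = -0.0697 × (8675/540.053) = -1.12.
Since η < 0, this is an inferior good.

-1.12 (inferior good)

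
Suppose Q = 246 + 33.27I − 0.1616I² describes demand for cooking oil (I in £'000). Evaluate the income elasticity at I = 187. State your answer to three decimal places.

At I = 187: Q = 816.4996.
dQ/dI = 33.27 − 0.3232I = -27.16840.
η = (dQ/dI)·(I/Q) = -27.16840 × (187/816.4996) = -6.222.

-6.222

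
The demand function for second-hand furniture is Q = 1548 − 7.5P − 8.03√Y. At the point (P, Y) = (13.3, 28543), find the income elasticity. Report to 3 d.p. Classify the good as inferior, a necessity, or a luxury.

At P = 13.3, Y = 28543: Q = 91.608.
Holding P constant, ∂Q/∂Y = -8.03/(2√Y) = -0.0237649.
η_Y = (∂Q/∂Y)·(Y/Q) = -0.0237649 × (28543/91.608) = -7.405.
Since η < 0, this is an inferior good.

-7.405 (inferior good)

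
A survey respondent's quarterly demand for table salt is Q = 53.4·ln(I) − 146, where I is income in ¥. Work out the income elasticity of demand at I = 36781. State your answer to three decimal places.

0.129

At I = 36781: Q = 415.380.
dQ/dI = 53.4/I = 0.00145184 at this income.
η = (dQ/dI)·(I/Q) = 0.00145184 × (36781/415.380) = 0.129.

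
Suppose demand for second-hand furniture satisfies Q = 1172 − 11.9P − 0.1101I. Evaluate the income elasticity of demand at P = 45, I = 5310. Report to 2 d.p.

-11.27

At P = 45, I = 5310: Q = 51.869.
Holding P constant, ∂Q/∂I = −0.1101.
η_I = (∂Q/∂I)·(I/Q) = -0.1101 × (5310/51.869) = -11.27.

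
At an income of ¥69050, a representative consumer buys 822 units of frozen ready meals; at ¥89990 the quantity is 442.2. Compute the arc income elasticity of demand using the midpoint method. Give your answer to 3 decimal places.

ΔQ = 442.2 − 822 = -379.8; midpoint Q̄ = (822 + 442.2)/2 = 632.1.
ΔI = 89990 − 69050 = 20940; midpoint Ī = (69050 + 89990)/2 = 79520.
η = (ΔQ/Q̄) ÷ (ΔI/Ī) = (-379.8/632.1) ÷ (20940/79520) = -2.282.

-2.282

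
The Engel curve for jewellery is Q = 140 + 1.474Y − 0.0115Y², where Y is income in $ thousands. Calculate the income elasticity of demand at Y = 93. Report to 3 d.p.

-0.348

At Y = 93: Q = 177.6185.
dQ/dY = 1.474 − 0.023Y = -0.66500.
η = (dQ/dY)·(Y/Q) = -0.66500 × (93/177.6185) = -0.348.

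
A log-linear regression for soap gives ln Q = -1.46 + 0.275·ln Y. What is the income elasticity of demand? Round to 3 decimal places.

0.275

In a log-linear demand, the coefficient on ln Y is the income elasticity.
So η = 0.275.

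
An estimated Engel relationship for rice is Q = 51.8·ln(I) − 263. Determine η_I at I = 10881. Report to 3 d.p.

0.237

At I = 10881: Q = 218.469.
dQ/dI = 51.8/I = 0.00476059 at this income.
η = (dQ/dI)·(I/Q) = 0.00476059 × (10881/218.469) = 0.237.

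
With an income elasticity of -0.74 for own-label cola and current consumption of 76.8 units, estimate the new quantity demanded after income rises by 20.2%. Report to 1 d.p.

65.3

%ΔQ ≈ η × %ΔI = -0.74 × 20.2% = -14.948%.
New Q ≈ 76.8 × (1 − 0.14948) = 65.3.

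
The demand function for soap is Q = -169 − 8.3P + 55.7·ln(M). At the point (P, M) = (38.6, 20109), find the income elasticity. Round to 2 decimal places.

At P = 38.6, M = 20109: Q = 62.547.
Holding P constant, ∂Q/∂M = 55.7/M = 0.0027699.
η_M = (∂Q/∂M)·(M/Q) = 0.0027699 × (20109/62.547) = 0.89.

0.89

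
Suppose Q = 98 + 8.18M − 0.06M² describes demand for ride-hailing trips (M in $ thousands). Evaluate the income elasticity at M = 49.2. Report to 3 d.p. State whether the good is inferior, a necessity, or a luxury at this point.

0.315 (necessity)

At M = 49.2: Q = 355.2176.
dQ/dM = 8.18 − 0.12M = 2.27600.
η = (dQ/dM)·(M/Q) = 2.27600 × (49.2/355.2176) = 0.315.
0 < η < 1 ⇒ necessity.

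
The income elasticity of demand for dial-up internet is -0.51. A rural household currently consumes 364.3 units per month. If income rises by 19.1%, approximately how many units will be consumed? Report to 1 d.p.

%ΔQ ≈ η × %ΔI = -0.51 × 19.1% = -9.741%.
New Q ≈ 364.3 × (1 − 0.09741) = 328.8.

328.8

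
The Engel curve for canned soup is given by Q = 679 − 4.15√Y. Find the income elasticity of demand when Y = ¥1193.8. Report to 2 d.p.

At Y = 1193.8: Q = 535.612.
dQ/dY = -4.15/(2√Y) = -0.0600554 at this income.
η = (dQ/dY)·(Y/Q) = -0.0600554 × (1193.8/535.612) = -0.13.

-0.13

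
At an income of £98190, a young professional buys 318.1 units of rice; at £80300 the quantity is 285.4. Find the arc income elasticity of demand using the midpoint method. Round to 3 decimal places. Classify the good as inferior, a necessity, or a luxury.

0.541 (necessity)

ΔQ = 285.4 − 318.1 = -32.7; midpoint Q̄ = (318.1 + 285.4)/2 = 301.75.
ΔI = 80300 − 98190 = -17890; midpoint Ī = (98190 + 80300)/2 = 89245.
η = (ΔQ/Q̄) ÷ (ΔI/Ī) = (-32.7/301.75) ÷ (-17890/89245) = 0.541.
0 < η < 1 ⇒ necessity.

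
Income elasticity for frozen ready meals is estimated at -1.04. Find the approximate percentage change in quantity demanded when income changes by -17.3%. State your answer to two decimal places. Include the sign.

%ΔQ ≈ η × %ΔI = -1.04 × (-17.3%) = 17.99%.

17.99%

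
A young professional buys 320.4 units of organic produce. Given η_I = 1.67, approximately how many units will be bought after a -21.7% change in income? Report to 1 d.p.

204.3

%ΔQ ≈ η × %ΔI = 1.67 × (-21.7%) = -36.239%.
New Q ≈ 320.4 × (1 − 0.36239) = 204.3.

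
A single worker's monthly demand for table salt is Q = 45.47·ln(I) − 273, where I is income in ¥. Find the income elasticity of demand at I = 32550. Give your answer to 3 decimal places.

At I = 32550: Q = 199.458.
dQ/dI = 45.47/I = 0.00139693 at this income.
η = (dQ/dI)·(I/Q) = 0.00139693 × (32550/199.458) = 0.228.

0.228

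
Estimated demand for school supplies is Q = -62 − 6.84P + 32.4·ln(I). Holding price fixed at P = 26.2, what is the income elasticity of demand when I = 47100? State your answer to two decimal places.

0.30

At P = 26.2, I = 47100: Q = 107.417.
Holding P constant, ∂Q/∂I = 32.4/I = 0.000687898.
η_I = (∂Q/∂I)·(I/Q) = 0.000687898 × (47100/107.417) = 0.30.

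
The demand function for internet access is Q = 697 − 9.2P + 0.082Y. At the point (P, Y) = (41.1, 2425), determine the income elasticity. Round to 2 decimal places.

0.38

At P = 41.1, Y = 2425: Q = 517.730.
Holding P constant, ∂Q/∂Y = 0.082.
η_Y = (∂Q/∂Y)·(Y/Q) = 0.082 × (2425/517.730) = 0.38.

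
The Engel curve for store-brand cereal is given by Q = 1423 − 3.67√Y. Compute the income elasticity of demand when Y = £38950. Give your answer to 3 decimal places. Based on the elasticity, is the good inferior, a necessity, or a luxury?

-0.518 (inferior good)

At Y = 38950: Q = 698.698.
dQ/dY = -3.67/(2√Y) = -0.00929785 at this income.
η = (dQ/dY)·(Y/Q) = -0.00929785 × (38950/698.698) = -0.518.
Since η < 0, the good is an inferior good.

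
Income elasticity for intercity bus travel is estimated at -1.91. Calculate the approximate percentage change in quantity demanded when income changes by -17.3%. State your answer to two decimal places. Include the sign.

33.04%

%ΔQ ≈ η × %ΔI = -1.91 × (-17.3%) = 33.04%.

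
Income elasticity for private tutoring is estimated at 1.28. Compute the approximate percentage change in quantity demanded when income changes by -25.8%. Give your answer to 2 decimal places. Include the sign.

-33.02%

%ΔQ ≈ η × %ΔI = 1.28 × (-25.8%) = -33.02%.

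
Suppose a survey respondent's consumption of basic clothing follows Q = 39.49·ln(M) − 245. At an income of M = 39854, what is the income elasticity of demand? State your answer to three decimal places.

0.228

At M = 39854: Q = 173.317.
dQ/dM = 39.49/M = 0.000990867 at this income.
η = (dQ/dM)·(M/Q) = 0.000990867 × (39854/173.317) = 0.228.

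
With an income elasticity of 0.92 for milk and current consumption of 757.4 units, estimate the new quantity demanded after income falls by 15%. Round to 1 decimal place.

652.9

%ΔQ ≈ η × %ΔI = 0.92 × (-15%) = -13.8%.
New Q ≈ 757.4 × (1 − 0.138) = 652.9.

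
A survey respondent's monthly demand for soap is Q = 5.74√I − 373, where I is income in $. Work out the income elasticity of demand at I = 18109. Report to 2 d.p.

At I = 18109: Q = 399.430.
dQ/dI = 5.74/(2√I) = 0.0213272 at this income.
η = (dQ/dI)·(I/Q) = 0.0213272 × (18109/399.430) = 0.97.

0.97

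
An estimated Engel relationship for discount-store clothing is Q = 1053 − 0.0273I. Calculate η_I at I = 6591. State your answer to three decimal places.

At I = 6591: Q = 873.066.
dQ/dI = −0.0273.
η = (dQ/dI)·(I/Q) = -0.0273 × (6591/873.066) = -0.206.

-0.206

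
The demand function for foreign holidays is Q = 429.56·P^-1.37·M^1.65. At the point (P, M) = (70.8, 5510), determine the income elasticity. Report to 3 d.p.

1.650

For a multiplicative demand Q = A·P^α·M^β, the income elasticity is β everywhere.
Here β = 1.65, so η = 1.650.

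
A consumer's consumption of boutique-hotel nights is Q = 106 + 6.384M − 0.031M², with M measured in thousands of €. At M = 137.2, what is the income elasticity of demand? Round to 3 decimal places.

-0.731

At M = 137.2: Q = 398.3458.
dQ/dM = 6.384 − 0.062M = -2.12240.
η = (dQ/dM)·(M/Q) = -2.12240 × (137.2/398.3458) = -0.731.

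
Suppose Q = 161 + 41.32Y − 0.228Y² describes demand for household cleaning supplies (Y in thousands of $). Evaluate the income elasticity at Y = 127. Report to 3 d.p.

-1.217

At Y = 127: Q = 1731.2280.
dQ/dY = 41.32 − 0.456Y = -16.59200.
η = (dQ/dY)·(Y/Q) = -16.59200 × (127/1731.2280) = -1.217.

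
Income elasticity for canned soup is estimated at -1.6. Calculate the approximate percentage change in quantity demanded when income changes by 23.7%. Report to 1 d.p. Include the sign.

%ΔQ ≈ η × %ΔI = -1.6 × 23.7% = -37.9%.

-37.9%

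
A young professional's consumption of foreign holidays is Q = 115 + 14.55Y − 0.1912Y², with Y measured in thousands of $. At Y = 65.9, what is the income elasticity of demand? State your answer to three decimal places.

-2.882

At Y = 65.9: Q = 243.4997.
dQ/dY = 14.55 − 0.3824Y = -10.65016.
η = (dQ/dY)·(Y/Q) = -10.65016 × (65.9/243.4997) = -2.882.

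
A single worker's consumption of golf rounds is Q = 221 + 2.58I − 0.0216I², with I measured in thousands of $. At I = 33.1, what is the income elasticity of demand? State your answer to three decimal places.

At I = 33.1: Q = 282.7328.
dQ/dI = 2.58 − 0.0432I = 1.15008.
η = (dQ/dI)·(I/Q) = 1.15008 × (33.1/282.7328) = 0.135.

0.135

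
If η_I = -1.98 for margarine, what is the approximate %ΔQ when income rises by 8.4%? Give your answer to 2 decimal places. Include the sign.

-16.63%

%ΔQ ≈ η × %ΔI = -1.98 × 8.4% = -16.63%.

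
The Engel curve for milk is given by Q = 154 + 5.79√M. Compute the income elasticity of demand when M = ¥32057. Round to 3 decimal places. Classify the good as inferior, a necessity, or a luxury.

At M = 32057: Q = 1190.669.
dQ/dM = 5.79/(2√M) = 0.0161691 at this income.
η = (dQ/dM)·(M/Q) = 0.0161691 × (32057/1190.669) = 0.435.
Since 0 < η < 1, the good is a necessity.

0.435 (necessity)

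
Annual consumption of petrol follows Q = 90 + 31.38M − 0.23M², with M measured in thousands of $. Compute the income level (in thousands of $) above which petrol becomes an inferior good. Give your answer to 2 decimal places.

dQ/dM = 31.38 − 0.46M.
The good is inferior where dQ/dM < 0. Setting dQ/dM = 0 gives M = 31.38 / 0.46 = 68.22.

68.22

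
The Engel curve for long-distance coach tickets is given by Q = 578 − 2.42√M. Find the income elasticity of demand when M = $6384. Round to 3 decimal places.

-0.251

At M = 6384: Q = 384.642.
dQ/dM = -2.42/(2√M) = -0.0151439 at this income.
η = (dQ/dM)·(M/Q) = -0.0151439 × (6384/384.642) = -0.251.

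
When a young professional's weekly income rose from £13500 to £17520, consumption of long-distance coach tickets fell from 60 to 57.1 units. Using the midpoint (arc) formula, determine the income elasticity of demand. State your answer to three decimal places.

ΔQ = 57.1 − 60 = -2.9; midpoint Q̄ = (60 + 57.1)/2 = 58.55.
ΔI = 17520 − 13500 = 4020; midpoint Ī = (13500 + 17520)/2 = 15510.
η = (ΔQ/Q̄) ÷ (ΔI/Ī) = (-2.9/58.55) ÷ (4020/15510) = -0.191.

-0.191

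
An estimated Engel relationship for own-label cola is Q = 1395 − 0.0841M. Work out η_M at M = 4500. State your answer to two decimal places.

-0.37

At M = 4500: Q = 1016.550.
dQ/dM = −0.0841.
η = (dQ/dM)·(M/Q) = -0.0841 × (4500/1016.550) = -0.37.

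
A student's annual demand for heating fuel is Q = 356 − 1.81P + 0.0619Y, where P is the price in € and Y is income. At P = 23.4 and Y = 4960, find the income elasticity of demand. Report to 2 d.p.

0.49

At P = 23.4, Y = 4960: Q = 620.670.
Holding P constant, ∂Q/∂Y = 0.0619.
η_Y = (∂Q/∂Y)·(Y/Q) = 0.0619 × (4960/620.670) = 0.49.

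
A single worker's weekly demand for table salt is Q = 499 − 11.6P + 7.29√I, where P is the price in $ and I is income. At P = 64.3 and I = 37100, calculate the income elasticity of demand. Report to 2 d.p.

At P = 64.3, I = 37100: Q = 1157.273.
Holding P constant, ∂Q/∂I = 7.29/(2√I) = 0.0189239.
η_I = (∂Q/∂I)·(I/Q) = 0.0189239 × (37100/1157.273) = 0.61.

0.61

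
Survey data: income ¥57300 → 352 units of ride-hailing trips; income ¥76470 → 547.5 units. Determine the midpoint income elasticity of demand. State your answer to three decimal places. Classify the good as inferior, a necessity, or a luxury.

1.517 (luxury)

ΔQ = 547.5 − 352 = 195.5; midpoint Q̄ = (352 + 547.5)/2 = 449.75.
ΔI = 76470 − 57300 = 19170; midpoint Ī = (57300 + 76470)/2 = 66885.
η = (ΔQ/Q̄) ÷ (ΔI/Ī) = (195.5/449.75) ÷ (19170/66885) = 1.517.
η > 1 ⇒ luxury.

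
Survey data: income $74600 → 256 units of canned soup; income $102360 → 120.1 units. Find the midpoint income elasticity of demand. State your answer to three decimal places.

-2.303

ΔQ = 120.1 − 256 = -135.9; midpoint Q̄ = (256 + 120.1)/2 = 188.05.
ΔI = 102360 − 74600 = 27760; midpoint Ī = (74600 + 102360)/2 = 88480.
η = (ΔQ/Q̄) ÷ (ΔI/Ī) = (-135.9/188.05) ÷ (27760/88480) = -2.303.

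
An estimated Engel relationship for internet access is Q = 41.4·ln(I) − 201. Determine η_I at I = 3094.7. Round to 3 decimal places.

At I = 3094.7: Q = 131.750.
dQ/dI = 41.4/I = 0.0133777 at this income.
η = (dQ/dI)·(I/Q) = 0.0133777 × (3094.7/131.750) = 0.314.

0.314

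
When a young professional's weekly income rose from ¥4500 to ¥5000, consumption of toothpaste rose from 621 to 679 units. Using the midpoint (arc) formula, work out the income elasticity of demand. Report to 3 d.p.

ΔQ = 679 − 621 = 58; midpoint Q̄ = (621 + 679)/2 = 650.
ΔI = 5000 − 4500 = 500; midpoint Ī = (4500 + 5000)/2 = 4750.
η = (ΔQ/Q̄) ÷ (ΔI/Ī) = (58/650) ÷ (500/4750) = 0.848.

0.848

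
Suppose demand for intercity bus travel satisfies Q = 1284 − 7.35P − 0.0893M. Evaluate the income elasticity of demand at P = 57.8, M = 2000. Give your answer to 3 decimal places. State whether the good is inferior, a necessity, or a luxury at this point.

At P = 57.8, M = 2000: Q = 680.570.
Holding P constant, ∂Q/∂M = −0.0893.
η_M = (∂Q/∂M)·(M/Q) = -0.0893 × (2000/680.570) = -0.262.
Since η < 0, this is an inferior good.

-0.262 (inferior good)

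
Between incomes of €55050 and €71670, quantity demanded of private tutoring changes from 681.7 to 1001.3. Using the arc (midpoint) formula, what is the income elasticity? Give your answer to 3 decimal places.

1.448

ΔQ = 1001.3 − 681.7 = 319.6; midpoint Q̄ = (681.7 + 1001.3)/2 = 841.5.
ΔI = 71670 − 55050 = 16620; midpoint Ī = (55050 + 71670)/2 = 63360.
η = (ΔQ/Q̄) ÷ (ΔI/Ī) = (319.6/841.5) ÷ (16620/63360) = 1.448.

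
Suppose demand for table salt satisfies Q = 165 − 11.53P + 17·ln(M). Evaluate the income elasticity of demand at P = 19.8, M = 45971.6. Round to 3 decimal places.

0.143

At P = 19.8, M = 45971.6: Q = 119.214.
Holding P constant, ∂Q/∂M = 17/M = 0.000369794.
η_M = (∂Q/∂M)·(M/Q) = 0.000369794 × (45971.6/119.214) = 0.143.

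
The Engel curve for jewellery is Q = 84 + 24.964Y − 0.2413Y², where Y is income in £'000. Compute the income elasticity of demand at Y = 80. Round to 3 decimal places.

-2.033

At Y = 80: Q = 536.8000.
dQ/dY = 24.964 − 0.4826Y = -13.64400.
η = (dQ/dY)·(Y/Q) = -13.64400 × (80/536.8000) = -2.033.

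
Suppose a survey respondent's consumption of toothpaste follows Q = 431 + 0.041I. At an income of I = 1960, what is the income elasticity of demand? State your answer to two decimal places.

0.16

At I = 1960: Q = 511.360.
dQ/dI = 0.041.
η = (dQ/dI)·(I/Q) = 0.041 × (1960/511.360) = 0.16.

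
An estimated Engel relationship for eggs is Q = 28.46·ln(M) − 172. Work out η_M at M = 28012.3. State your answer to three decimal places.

0.238

At M = 28012.3: Q = 119.442.
dQ/dM = 28.46/M = 0.00101598 at this income.
η = (dQ/dM)·(M/Q) = 0.00101598 × (28012.3/119.442) = 0.238.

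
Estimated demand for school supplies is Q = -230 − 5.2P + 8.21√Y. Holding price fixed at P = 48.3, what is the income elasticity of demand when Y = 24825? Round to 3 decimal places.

0.796

At P = 48.3, Y = 24825: Q = 812.404.
Holding P constant, ∂Q/∂Y = 8.21/(2√Y) = 0.0260536.
η_Y = (∂Q/∂Y)·(Y/Q) = 0.0260536 × (24825/812.404) = 0.796.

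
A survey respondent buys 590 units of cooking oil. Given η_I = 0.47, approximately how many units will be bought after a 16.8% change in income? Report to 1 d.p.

%ΔQ ≈ η × %ΔI = 0.47 × 16.8% = 7.896%.
New Q ≈ 590 × (1 + 0.07896) = 636.6.

636.6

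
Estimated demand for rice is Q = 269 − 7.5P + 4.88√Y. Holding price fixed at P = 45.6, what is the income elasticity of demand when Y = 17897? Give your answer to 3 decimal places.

At P = 45.6, Y = 17897: Q = 579.845.
Holding P constant, ∂Q/∂Y = 4.88/(2√Y) = 0.0182389.
η_Y = (∂Q/∂Y)·(Y/Q) = 0.0182389 × (17897/579.845) = 0.563.

0.563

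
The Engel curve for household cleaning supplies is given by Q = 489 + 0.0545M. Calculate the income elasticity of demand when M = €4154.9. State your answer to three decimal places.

At M = 4154.9: Q = 715.442.
dQ/dM = 0.0545.
η = (dQ/dM)·(M/Q) = 0.0545 × (4154.9/715.442) = 0.317.

0.317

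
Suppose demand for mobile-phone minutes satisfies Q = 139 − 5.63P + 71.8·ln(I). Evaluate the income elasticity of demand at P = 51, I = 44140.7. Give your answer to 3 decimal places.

At P = 51, I = 44140.7: Q = 619.781.
Holding P constant, ∂Q/∂I = 71.8/I = 0.00162662.
η_I = (∂Q/∂I)·(I/Q) = 0.00162662 × (44140.7/619.781) = 0.116.

0.116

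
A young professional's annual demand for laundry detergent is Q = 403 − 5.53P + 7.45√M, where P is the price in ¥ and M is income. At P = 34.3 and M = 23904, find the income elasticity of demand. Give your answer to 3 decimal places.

0.422

At P = 34.3, M = 23904: Q = 1365.159.
Holding P constant, ∂Q/∂M = 7.45/(2√M) = 0.024093.
η_M = (∂Q/∂M)·(M/Q) = 0.024093 × (23904/1365.159) = 0.422.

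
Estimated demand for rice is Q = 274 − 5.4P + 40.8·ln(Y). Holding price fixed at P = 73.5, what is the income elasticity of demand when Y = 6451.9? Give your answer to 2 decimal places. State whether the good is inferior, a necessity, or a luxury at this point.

0.17 (necessity)

At P = 73.5, Y = 6451.9: Q = 235.003.
Holding P constant, ∂Q/∂Y = 40.8/Y = 0.00632372.
η_Y = (∂Q/∂Y)·(Y/Q) = 0.00632372 × (6451.9/235.003) = 0.17.
Since 0 < η < 1, this is a necessity.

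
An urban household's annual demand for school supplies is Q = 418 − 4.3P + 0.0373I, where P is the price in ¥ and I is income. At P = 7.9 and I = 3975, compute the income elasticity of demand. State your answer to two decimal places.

At P = 7.9, I = 3975: Q = 532.298.
Holding P constant, ∂Q/∂I = 0.0373.
η_I = (∂Q/∂I)·(I/Q) = 0.0373 × (3975/532.298) = 0.28.

0.28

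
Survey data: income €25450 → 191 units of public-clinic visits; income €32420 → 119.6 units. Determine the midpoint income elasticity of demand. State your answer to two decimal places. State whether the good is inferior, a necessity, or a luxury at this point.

-1.91 (inferior good)

ΔQ = 119.6 − 191 = -71.4; midpoint Q̄ = (191 + 119.6)/2 = 155.3.
ΔI = 32420 − 25450 = 6970; midpoint Ī = (25450 + 32420)/2 = 28935.
η = (ΔQ/Q̄) ÷ (ΔI/Ī) = (-71.4/155.3) ÷ (6970/28935) = -1.91.
η < 0 ⇒ inferior good.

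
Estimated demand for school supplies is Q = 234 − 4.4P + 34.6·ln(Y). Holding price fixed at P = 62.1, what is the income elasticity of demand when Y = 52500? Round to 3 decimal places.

0.103

At P = 62.1, Y = 52500: Q = 336.812.
Holding P constant, ∂Q/∂Y = 34.6/Y = 0.000659048.
η_Y = (∂Q/∂Y)·(Y/Q) = 0.000659048 × (52500/336.812) = 0.103.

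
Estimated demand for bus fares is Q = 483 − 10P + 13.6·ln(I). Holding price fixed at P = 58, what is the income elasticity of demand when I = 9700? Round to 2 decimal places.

At P = 58, I = 9700: Q = 27.846.
Holding P constant, ∂Q/∂I = 13.6/I = 0.00140206.
η_I = (∂Q/∂I)·(I/Q) = 0.00140206 × (9700/27.846) = 0.49.

0.49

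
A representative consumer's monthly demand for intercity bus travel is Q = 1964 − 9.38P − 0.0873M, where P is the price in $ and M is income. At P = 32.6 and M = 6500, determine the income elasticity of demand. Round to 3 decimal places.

-0.520

At P = 32.6, M = 6500: Q = 1090.762.
Holding P constant, ∂Q/∂M = −0.0873.
η_M = (∂Q/∂M)·(M/Q) = -0.0873 × (6500/1090.762) = -0.520.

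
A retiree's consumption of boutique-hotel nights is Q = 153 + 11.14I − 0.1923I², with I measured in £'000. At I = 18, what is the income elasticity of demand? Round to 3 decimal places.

0.261

At I = 18: Q = 291.2148.
dQ/dI = 11.14 − 0.3846I = 4.21720.
η = (dQ/dI)·(I/Q) = 4.21720 × (18/291.2148) = 0.261.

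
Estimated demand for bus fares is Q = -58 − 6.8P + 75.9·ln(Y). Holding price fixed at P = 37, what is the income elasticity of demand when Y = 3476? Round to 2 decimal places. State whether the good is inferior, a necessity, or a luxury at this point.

0.25 (necessity)

At P = 37, Y = 3476: Q = 309.261.
Holding P constant, ∂Q/∂Y = 75.9/Y = 0.0218354.
η_Y = (∂Q/∂Y)·(Y/Q) = 0.0218354 × (3476/309.261) = 0.25.
Since 0 < η < 1, this is a necessity.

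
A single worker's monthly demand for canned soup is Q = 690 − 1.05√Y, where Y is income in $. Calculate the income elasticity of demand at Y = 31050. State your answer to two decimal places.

At Y = 31050: Q = 504.979.
dQ/dY = -1.05/(2√Y) = -0.0029794 at this income.
η = (dQ/dY)·(Y/Q) = -0.0029794 × (31050/504.979) = -0.18.

-0.18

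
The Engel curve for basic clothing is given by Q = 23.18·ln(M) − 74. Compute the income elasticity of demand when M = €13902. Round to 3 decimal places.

At M = 13902: Q = 147.132.
dQ/dM = 23.18/M = 0.00166739 at this income.
η = (dQ/dM)·(M/Q) = 0.00166739 × (13902/147.132) = 0.158.

0.158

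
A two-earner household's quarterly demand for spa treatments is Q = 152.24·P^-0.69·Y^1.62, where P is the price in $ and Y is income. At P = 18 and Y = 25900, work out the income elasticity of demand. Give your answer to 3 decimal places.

1.620

For a multiplicative demand Q = A·P^α·Y^β, the income elasticity is β everywhere.
Here β = 1.62, so η = 1.620.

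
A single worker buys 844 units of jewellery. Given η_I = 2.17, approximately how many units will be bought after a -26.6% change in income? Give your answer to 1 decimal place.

356.8

%ΔQ ≈ η × %ΔI = 2.17 × (-26.6%) = -57.722%.
New Q ≈ 844 × (1 − 0.57722) = 356.8.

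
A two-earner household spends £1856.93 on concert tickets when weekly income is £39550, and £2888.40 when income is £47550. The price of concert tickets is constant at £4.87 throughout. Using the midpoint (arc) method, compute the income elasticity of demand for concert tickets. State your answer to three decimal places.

2.367

With a constant price, Q₁ = 1856.93/4.87 = 381.300 and Q₂ = 2888.40/4.87 = 593.101 (equivalently, work directly with expenditure since P cancels).
Midpoint %ΔQ = (2888.40 − 1856.93)/2372.67 = 0.43473; midpoint %ΔI = (47550 − 39550)/43550 = 0.18370.
η = 0.43473 / 0.18370 = 2.367.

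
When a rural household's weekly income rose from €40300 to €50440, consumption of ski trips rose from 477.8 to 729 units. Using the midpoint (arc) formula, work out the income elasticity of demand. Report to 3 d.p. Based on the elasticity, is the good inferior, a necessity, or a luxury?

1.863 (luxury)

ΔQ = 729 − 477.8 = 251.2; midpoint Q̄ = (477.8 + 729)/2 = 603.4.
ΔI = 50440 − 40300 = 10140; midpoint Ī = (40300 + 50440)/2 = 45370.
η = (ΔQ/Q̄) ÷ (ΔI/Ī) = (251.2/603.4) ÷ (10140/45370) = 1.863.
η > 1 ⇒ luxury.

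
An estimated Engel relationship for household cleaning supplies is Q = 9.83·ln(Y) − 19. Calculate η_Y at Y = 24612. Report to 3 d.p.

At Y = 24612: Q = 80.391.
dQ/dY = 9.83/Y = 0.000399399 at this income.
η = (dQ/dY)·(Y/Q) = 0.000399399 × (24612/80.391) = 0.122.

0.122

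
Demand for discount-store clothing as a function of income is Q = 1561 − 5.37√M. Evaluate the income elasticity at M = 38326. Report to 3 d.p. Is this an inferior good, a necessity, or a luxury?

-1.031 (inferior good)

At M = 38326: Q = 509.714.
dQ/dM = -5.37/(2√M) = -0.0137151 at this income.
η = (dQ/dM)·(M/Q) = -0.0137151 × (38326/509.714) = -1.031.
Since η < 0, the good is an inferior good.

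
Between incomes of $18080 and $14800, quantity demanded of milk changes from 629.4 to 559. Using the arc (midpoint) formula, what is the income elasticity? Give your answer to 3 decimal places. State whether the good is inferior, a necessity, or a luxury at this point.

0.594 (necessity)

ΔQ = 559 − 629.4 = -70.4; midpoint Q̄ = (629.4 + 559)/2 = 594.2.
ΔI = 14800 − 18080 = -3280; midpoint Ī = (18080 + 14800)/2 = 16440.
η = (ΔQ/Q̄) ÷ (ΔI/Ī) = (-70.4/594.2) ÷ (-3280/16440) = 0.594.
0 < η < 1 ⇒ necessity.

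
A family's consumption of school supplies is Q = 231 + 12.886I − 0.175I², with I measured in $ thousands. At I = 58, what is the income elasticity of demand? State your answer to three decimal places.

-1.103

At I = 58: Q = 389.6880.
dQ/dI = 12.886 − 0.35I = -7.41400.
η = (dQ/dI)·(I/Q) = -7.41400 × (58/389.6880) = -1.103.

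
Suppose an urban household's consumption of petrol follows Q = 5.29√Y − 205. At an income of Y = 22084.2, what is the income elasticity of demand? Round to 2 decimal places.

0.68

At Y = 22084.2: Q = 581.134.
dQ/dY = 5.29/(2√Y) = 0.0177986 at this income.
η = (dQ/dY)·(Y/Q) = 0.0177986 × (22084.2/581.134) = 0.68.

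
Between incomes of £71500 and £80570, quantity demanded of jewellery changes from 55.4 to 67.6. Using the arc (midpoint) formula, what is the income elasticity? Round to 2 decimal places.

1.66

ΔQ = 67.6 − 55.4 = 12.2; midpoint Q̄ = (55.4 + 67.6)/2 = 61.5.
ΔI = 80570 − 71500 = 9070; midpoint Ī = (71500 + 80570)/2 = 76035.
η = (ΔQ/Q̄) ÷ (ΔI/Ī) = (12.2/61.5) ÷ (9070/76035) = 1.66.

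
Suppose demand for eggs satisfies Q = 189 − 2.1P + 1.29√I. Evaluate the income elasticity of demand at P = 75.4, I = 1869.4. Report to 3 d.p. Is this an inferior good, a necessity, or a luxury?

At P = 75.4, I = 1869.4: Q = 86.435.
Holding P constant, ∂Q/∂I = 1.29/(2√I) = 0.0149179.
η_I = (∂Q/∂I)·(I/Q) = 0.0149179 × (1869.4/86.435) = 0.323.
Since 0 < η < 1, this is a necessity.

0.323 (necessity)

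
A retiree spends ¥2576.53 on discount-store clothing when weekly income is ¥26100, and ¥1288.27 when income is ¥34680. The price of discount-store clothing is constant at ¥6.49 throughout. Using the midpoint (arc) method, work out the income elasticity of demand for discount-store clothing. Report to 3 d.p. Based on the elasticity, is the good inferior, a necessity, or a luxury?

-2.361 (inferior good)

With a constant price, Q₁ = 2576.53/6.49 = 397.000 and Q₂ = 1288.27/6.49 = 198.501 (equivalently, work directly with expenditure since P cancels).
Midpoint %ΔQ = (1288.27 − 2576.53)/1932.40 = -0.66666; midpoint %ΔI = (34680 − 26100)/30390 = 0.28233.
η = -0.66666 / 0.28233 = -2.361.
η < 0 ⇒ inferior good.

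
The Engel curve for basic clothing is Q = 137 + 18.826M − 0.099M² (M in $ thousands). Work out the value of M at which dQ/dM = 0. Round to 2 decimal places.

95.08

dQ/dM = 18.826 − 0.198M.
The good is inferior where dQ/dM < 0. Setting dQ/dM = 0 gives M = 18.826 / 0.198 = 95.08.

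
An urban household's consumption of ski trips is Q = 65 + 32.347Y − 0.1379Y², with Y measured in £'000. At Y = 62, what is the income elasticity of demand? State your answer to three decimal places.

0.614

At Y = 62: Q = 1540.4264.
dQ/dY = 32.347 − 0.2758Y = 15.24740.
η = (dQ/dY)·(Y/Q) = 15.24740 × (62/1540.4264) = 0.614.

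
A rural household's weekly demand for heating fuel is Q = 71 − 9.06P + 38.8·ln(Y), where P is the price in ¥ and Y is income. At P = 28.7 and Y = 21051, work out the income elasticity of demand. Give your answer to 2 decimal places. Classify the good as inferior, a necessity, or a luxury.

At P = 28.7, Y = 21051: Q = 197.220.
Holding P constant, ∂Q/∂Y = 38.8/Y = 0.00184314.
η_Y = (∂Q/∂Y)·(Y/Q) = 0.00184314 × (21051/197.220) = 0.20.
Since 0 < η < 1, this is a necessity.

0.20 (necessity)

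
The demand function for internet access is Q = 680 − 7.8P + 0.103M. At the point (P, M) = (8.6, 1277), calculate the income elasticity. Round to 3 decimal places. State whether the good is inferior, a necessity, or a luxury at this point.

0.177 (necessity)

At P = 8.6, M = 1277: Q = 744.451.
Holding P constant, ∂Q/∂M = 0.103.
η_M = (∂Q/∂M)·(M/Q) = 0.103 × (1277/744.451) = 0.177.
Since 0 < η < 1, this is a necessity.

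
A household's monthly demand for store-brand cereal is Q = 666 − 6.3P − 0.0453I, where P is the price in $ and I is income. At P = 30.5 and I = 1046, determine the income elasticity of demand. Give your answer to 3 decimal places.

At P = 30.5, I = 1046: Q = 426.466.
Holding P constant, ∂Q/∂I = −0.0453.
η_I = (∂Q/∂I)·(I/Q) = -0.0453 × (1046/426.466) = -0.111.

-0.111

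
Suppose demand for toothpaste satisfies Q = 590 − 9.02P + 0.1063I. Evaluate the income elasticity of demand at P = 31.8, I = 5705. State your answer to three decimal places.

0.667

At P = 31.8, I = 5705: Q = 909.606.
Holding P constant, ∂Q/∂I = 0.1063.
η_I = (∂Q/∂I)·(I/Q) = 0.1063 × (5705/909.606) = 0.667.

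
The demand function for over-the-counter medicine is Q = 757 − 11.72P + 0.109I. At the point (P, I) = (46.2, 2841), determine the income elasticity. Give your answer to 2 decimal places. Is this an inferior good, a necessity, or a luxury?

0.59 (necessity)

At P = 46.2, I = 2841: Q = 525.205.
Holding P constant, ∂Q/∂I = 0.109.
η_I = (∂Q/∂I)·(I/Q) = 0.109 × (2841/525.205) = 0.59.
Since 0 < η < 1, this is a necessity.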